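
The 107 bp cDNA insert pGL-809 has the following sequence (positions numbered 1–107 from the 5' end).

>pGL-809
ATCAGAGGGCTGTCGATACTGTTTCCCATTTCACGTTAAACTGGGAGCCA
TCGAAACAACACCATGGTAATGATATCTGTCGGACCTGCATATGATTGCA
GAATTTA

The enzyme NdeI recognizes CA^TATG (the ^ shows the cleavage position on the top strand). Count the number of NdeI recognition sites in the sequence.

CATATG occurs starting at position 89.
NdeI cuts at 1 site.

1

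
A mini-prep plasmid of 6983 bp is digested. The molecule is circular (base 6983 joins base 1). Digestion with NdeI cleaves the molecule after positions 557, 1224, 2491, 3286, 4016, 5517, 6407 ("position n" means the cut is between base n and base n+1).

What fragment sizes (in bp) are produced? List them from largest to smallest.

Circular molecule, 7 cuts → 7 fragments:
  1224 − 557 = 667 bp
  2491 − 1224 = 1267 bp
  3286 − 2491 = 795 bp
  4016 − 3286 = 730 bp
  5517 − 4016 = 1501 bp
  6407 − 5517 = 890 bp
  wrap: 6983 − 6407 + 557 = 1133 bp
Sorted largest to smallest: 1501, 1267, 1133, 890, 795, 730, 667 bp.

1501, 1267, 1133, 890, 795, 730, 667 bp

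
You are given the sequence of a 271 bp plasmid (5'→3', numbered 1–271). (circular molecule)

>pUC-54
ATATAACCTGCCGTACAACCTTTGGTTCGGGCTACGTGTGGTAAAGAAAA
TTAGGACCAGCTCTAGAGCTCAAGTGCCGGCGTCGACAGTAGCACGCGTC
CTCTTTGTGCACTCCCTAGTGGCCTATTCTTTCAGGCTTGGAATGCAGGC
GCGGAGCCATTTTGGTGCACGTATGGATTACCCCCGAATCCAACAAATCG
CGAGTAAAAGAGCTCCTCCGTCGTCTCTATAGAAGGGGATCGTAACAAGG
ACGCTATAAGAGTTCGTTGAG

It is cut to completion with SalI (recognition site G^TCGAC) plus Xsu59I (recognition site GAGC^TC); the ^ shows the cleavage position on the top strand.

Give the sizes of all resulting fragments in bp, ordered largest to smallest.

The SalI site (GTCGAC) starts at position 82.
SalI cuts after the first base of each site, so after position 82.
Xsu59I sites (GAGCTC) start at positions 66, 210.
Xsu59I cuts after base 4 of each site, so after positions 69, 213.
Combined cut positions: 69, 82, 213.
Circular molecule, 3 cuts → 3 fragments:
  70–82 → 13 bp
  83–213 → 131 bp
  214–271 then 1–69 → 58 + 69 = 127 bp
Sorted largest to smallest: 131, 127, 13 bp.

131, 127, 13 bp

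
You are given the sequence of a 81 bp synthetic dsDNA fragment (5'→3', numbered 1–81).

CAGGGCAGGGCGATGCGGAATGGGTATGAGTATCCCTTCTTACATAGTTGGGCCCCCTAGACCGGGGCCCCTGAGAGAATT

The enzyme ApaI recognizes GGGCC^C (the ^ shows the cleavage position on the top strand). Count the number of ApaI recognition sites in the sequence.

GGGCCC occurs starting at positions 50, 65.
ApaI cuts at 2 sites.

2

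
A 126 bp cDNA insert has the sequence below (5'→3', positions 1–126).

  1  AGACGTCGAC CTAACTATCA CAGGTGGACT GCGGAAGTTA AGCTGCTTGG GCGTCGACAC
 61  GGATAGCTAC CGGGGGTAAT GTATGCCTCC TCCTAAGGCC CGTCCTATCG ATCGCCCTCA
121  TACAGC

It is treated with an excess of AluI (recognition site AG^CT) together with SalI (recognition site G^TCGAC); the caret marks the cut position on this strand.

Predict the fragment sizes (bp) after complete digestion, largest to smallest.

AluI sites (AGCT) start at positions 41, 65.
AluI cuts after base 2 of each site, so after positions 42, 66.
SalI sites (GTCGAC) start at positions 5, 53.
SalI cuts after the first base of each site, so after positions 5, 53.
Combined cut positions: 5, 42, 53, 66.
Linear molecule, 4 cuts → 5 fragments:
  1–5 → 5 bp
  6–42 → 37 bp
  43–53 → 11 bp
  54–66 → 13 bp
  67–126 → 60 bp
Sorted largest to smallest: 60, 37, 13, 11, 5 bp.

60, 37, 13, 11, 5 bp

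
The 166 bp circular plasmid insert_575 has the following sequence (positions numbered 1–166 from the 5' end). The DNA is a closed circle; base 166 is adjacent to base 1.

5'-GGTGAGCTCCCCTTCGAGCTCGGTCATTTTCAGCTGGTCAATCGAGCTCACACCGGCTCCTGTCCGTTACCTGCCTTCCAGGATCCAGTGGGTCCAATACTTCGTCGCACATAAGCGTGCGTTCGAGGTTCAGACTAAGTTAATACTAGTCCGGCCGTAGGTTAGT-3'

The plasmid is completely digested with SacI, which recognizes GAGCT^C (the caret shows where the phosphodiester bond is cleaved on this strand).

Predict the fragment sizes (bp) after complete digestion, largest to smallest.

126, 28, 12 bp

SacI sites (GAGCTC) start at positions 4, 16, 44.
SacI cuts after base 5 of each site (before the last base), so after positions 8, 20, 48.
Circular molecule, 3 cuts → 3 fragments:
  9–20 → 12 bp
  21–48 → 28 bp
  49–166 then 1–8 → 118 + 8 = 126 bp
Sorted largest to smallest: 126, 28, 12 bp.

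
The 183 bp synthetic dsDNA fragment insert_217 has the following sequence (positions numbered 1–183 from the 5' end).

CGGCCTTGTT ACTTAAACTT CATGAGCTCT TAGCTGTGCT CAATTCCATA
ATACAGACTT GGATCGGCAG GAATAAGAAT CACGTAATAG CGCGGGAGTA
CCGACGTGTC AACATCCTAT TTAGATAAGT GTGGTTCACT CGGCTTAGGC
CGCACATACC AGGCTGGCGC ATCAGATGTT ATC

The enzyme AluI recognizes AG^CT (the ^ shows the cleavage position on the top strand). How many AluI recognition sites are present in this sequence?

AGCT occurs starting at positions 25, 32.
AluI cuts at 2 sites.

2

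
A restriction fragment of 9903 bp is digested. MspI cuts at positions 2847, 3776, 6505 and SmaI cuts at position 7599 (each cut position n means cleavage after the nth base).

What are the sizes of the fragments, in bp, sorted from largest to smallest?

2847, 2729, 2304, 1094, 929 bp

Combined cut positions (sorted): 2847, 3776, 6505, 7599.
Linear molecule, 4 cuts → 5 fragments:
  2847 − 0 = 2847 bp
  3776 − 2847 = 929 bp
  6505 − 3776 = 2729 bp
  7599 − 6505 = 1094 bp
  9903 − 7599 = 2304 bp
Sorted largest to smallest: 2847, 2729, 2304, 1094, 929 bp.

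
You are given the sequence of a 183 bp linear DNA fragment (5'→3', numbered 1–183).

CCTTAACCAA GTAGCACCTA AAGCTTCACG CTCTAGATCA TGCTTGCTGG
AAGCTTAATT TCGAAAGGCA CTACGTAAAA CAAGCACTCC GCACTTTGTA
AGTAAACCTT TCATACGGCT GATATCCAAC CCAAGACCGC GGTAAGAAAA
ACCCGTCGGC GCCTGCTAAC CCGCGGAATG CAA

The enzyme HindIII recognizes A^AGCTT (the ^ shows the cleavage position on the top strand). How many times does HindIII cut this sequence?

AAGCTT occurs starting at positions 21, 51.
HindIII cuts at 2 sites.

2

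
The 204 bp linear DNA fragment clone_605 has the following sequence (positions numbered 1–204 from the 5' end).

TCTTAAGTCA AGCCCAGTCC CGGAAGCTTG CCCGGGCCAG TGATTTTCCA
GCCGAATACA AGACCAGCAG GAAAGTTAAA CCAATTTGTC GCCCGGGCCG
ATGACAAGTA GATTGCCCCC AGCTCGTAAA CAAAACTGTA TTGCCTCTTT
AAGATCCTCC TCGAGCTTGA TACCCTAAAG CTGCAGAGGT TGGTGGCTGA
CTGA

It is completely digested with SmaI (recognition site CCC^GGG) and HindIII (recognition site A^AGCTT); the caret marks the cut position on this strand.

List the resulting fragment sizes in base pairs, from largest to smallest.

110, 61, 24, 9 bp

SmaI sites (CCCGGG) start at positions 31, 92.
SmaI cuts after base 3 of each site, so after positions 33, 94.
The HindIII site (AAGCTT) starts at position 24.
HindIII cuts after the first base of each site, so after position 24.
Combined cut positions: 24, 33, 94.
Linear molecule, 3 cuts → 4 fragments:
  1–24 → 24 bp
  25–33 → 9 bp
  34–94 → 61 bp
  95–204 → 110 bp
Sorted largest to smallest: 110, 61, 24, 9 bp.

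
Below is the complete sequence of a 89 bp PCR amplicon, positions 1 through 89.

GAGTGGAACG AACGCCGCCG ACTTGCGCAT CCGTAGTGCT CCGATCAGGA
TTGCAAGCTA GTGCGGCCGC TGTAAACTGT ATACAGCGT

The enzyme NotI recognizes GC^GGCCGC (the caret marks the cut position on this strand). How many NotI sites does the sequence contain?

1

GCGGCCGC occurs starting at position 63.
NotI cuts at 1 site.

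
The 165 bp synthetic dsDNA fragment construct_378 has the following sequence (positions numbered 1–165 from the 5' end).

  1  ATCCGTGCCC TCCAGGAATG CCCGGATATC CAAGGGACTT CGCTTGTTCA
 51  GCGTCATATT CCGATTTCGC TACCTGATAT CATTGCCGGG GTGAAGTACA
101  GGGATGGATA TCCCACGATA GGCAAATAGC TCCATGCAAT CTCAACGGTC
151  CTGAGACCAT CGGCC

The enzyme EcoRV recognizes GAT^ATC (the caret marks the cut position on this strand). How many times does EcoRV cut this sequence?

GATATC occurs starting at positions 25, 76, 107.
EcoRV cuts at 3 sites.

3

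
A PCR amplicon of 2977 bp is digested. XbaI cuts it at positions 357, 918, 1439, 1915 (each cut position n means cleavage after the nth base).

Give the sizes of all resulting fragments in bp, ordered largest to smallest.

Linear molecule, 4 cuts → 5 fragments:
  357 − 0 = 357 bp
  918 − 357 = 561 bp
  1439 − 918 = 521 bp
  1915 − 1439 = 476 bp
  2977 − 1915 = 1062 bp
Sorted largest to smallest: 1062, 561, 521, 476, 357 bp.

1062, 561, 521, 476, 357 bp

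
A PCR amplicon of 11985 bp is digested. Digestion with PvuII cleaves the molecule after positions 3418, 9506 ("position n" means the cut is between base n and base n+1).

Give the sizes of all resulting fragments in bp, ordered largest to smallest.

6088, 3418, 2479 bp

Linear molecule, 2 cuts → 3 fragments:
  3418 − 0 = 3418 bp
  9506 − 3418 = 6088 bp
  11985 − 9506 = 2479 bp
Sorted largest to smallest: 6088, 3418, 2479 bp.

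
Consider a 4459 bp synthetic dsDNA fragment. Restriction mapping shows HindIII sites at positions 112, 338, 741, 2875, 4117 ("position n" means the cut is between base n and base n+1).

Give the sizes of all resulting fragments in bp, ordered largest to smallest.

2134, 1242, 403, 342, 226, 112 bp

Linear molecule, 5 cuts → 6 fragments:
  112 − 0 = 112 bp
  338 − 112 = 226 bp
  741 − 338 = 403 bp
  2875 − 741 = 2134 bp
  4117 − 2875 = 1242 bp
  4459 − 4117 = 342 bp
Sorted largest to smallest: 2134, 1242, 403, 342, 226, 112 bp.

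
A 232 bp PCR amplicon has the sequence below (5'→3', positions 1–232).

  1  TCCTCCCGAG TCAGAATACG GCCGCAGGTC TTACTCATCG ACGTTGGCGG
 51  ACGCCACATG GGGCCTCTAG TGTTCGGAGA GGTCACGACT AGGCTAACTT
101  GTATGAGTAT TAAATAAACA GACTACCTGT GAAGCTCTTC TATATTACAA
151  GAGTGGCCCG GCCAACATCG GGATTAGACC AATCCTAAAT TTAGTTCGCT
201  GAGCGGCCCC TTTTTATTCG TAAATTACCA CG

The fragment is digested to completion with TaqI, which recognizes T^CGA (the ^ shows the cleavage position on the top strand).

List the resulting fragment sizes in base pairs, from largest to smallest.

The TaqI site (TCGA) starts at position 38.
TaqI cuts after the first base of each site, so after position 38.
Linear molecule, 1 cut → 2 fragments:
  1–38 → 38 bp
  39–232 → 194 bp
Sorted largest to smallest: 194, 38 bp.

194, 38 bp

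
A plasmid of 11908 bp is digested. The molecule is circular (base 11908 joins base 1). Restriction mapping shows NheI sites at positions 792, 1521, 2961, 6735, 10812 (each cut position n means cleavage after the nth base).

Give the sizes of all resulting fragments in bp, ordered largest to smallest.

Circular molecule, 5 cuts → 5 fragments:
  1521 − 792 = 729 bp
  2961 − 1521 = 1440 bp
  6735 − 2961 = 3774 bp
  10812 − 6735 = 4077 bp
  wrap: 11908 − 10812 + 792 = 1888 bp
Sorted largest to smallest: 4077, 3774, 1888, 1440, 729 bp.

4077, 3774, 1888, 1440, 729 bp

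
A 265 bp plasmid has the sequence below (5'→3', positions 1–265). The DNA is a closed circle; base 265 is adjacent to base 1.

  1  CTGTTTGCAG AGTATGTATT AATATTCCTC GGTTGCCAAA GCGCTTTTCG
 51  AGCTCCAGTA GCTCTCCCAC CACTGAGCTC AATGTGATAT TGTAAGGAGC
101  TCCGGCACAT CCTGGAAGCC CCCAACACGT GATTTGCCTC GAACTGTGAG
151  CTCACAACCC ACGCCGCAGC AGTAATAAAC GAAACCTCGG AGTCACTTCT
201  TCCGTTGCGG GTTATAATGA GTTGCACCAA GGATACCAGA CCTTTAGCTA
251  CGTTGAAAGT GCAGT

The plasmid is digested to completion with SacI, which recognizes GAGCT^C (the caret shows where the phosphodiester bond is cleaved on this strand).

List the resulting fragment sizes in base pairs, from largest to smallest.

167, 51, 25, 22 bp

SacI sites (GAGCTC) start at positions 50, 75, 97, 148.
SacI cuts after base 5 of each site (before the last base), so after positions 54, 79, 101, 152.
Circular molecule, 4 cuts → 4 fragments:
  55–79 → 25 bp
  80–101 → 22 bp
  102–152 → 51 bp
  153–265 then 1–54 → 113 + 54 = 167 bp
Sorted largest to smallest: 167, 51, 25, 22 bp.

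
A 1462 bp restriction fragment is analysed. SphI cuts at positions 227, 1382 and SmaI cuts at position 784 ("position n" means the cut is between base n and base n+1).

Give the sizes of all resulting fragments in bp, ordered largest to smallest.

598, 557, 227, 80 bp

Combined cut positions (sorted): 227, 784, 1382.
Linear molecule, 3 cuts → 4 fragments:
  227 − 0 = 227 bp
  784 − 227 = 557 bp
  1382 − 784 = 598 bp
  1462 − 1382 = 80 bp
Sorted largest to smallest: 598, 557, 227, 80 bp.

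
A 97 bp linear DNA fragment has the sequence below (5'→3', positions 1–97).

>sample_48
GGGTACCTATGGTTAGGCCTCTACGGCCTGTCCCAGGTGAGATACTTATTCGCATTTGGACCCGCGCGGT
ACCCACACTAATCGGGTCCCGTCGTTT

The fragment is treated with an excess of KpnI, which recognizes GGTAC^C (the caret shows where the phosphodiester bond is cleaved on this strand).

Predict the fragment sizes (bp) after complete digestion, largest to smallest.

KpnI sites (GGTACC) start at positions 2, 68.
KpnI cuts after base 5 of each site (before the last base), so after positions 6, 72.
Linear molecule, 2 cuts → 3 fragments:
  1–6 → 6 bp
  7–72 → 66 bp
  73–97 → 25 bp
Sorted largest to smallest: 66, 25, 6 bp.

66, 25, 6 bp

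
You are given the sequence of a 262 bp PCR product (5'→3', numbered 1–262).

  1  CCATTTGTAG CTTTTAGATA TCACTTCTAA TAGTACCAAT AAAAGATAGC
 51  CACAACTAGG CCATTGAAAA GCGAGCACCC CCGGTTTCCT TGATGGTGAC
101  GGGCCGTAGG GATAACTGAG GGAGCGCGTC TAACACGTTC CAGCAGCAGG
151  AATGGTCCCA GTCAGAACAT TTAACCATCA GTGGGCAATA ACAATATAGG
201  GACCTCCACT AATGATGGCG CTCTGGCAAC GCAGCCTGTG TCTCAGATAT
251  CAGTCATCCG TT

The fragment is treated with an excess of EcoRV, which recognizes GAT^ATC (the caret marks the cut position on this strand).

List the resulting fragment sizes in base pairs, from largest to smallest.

229, 19, 14 bp

EcoRV sites (GATATC) start at positions 17, 246.
EcoRV cuts after base 3 of each site, so after positions 19, 248.
Linear molecule, 2 cuts → 3 fragments:
  1–19 → 19 bp
  20–248 → 229 bp
  249–262 → 14 bp
Sorted largest to smallest: 229, 19, 14 bp.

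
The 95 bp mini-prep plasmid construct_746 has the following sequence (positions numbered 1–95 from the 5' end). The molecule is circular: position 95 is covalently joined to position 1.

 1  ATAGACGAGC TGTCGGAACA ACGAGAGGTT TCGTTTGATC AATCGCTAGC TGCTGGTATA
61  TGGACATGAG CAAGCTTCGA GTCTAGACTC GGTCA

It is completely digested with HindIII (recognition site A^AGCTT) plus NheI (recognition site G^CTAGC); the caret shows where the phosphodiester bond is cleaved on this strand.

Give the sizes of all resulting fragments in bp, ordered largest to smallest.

The HindIII site (AAGCTT) starts at position 72.
HindIII cuts after the first base of each site, so after position 72.
The NheI site (GCTAGC) starts at position 45.
NheI cuts after the first base of each site, so after position 45.
Combined cut positions: 45, 72.
Circular molecule, 2 cuts → 2 fragments:
  46–72 → 27 bp
  73–95 then 1–45 → 23 + 45 = 68 bp
Sorted largest to smallest: 68, 27 bp.

68, 27 bp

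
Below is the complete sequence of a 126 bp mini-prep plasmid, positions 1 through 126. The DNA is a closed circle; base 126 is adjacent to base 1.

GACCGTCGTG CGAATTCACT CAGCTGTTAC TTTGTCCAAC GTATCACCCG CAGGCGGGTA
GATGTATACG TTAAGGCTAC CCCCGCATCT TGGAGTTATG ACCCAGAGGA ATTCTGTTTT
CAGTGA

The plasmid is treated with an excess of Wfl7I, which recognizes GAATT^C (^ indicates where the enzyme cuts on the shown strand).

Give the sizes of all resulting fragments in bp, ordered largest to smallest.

Wfl7I sites (GAATTC) start at positions 12, 109.
Wfl7I cuts after base 5 of each site (before the last base), so after positions 16, 113.
Circular molecule, 2 cuts → 2 fragments:
  17–113 → 97 bp
  114–126 then 1–16 → 13 + 16 = 29 bp
Sorted largest to smallest: 97, 29 bp.

97, 29 bp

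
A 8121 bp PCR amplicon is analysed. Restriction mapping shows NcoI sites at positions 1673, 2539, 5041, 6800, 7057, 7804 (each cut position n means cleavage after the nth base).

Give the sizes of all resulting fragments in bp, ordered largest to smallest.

Linear molecule, 6 cuts → 7 fragments:
  1673 − 0 = 1673 bp
  2539 − 1673 = 866 bp
  5041 − 2539 = 2502 bp
  6800 − 5041 = 1759 bp
  7057 − 6800 = 257 bp
  7804 − 7057 = 747 bp
  8121 − 7804 = 317 bp
Sorted largest to smallest: 2502, 1759, 1673, 866, 747, 317, 257 bp.

2502, 1759, 1673, 866, 747, 317, 257 bp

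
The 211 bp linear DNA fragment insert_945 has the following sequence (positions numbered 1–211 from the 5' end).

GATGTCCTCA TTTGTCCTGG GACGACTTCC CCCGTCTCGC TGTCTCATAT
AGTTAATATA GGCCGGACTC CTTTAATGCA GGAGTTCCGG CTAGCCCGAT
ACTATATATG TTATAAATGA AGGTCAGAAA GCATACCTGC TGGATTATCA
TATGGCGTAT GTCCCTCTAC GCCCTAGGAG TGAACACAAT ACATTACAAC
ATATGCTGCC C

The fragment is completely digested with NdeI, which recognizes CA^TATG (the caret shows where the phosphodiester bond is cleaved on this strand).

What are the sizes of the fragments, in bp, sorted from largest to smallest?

NdeI sites (CATATG) start at positions 149, 200.
NdeI cuts after base 2 of each site, so after positions 150, 201.
Linear molecule, 2 cuts → 3 fragments:
  1–150 → 150 bp
  151–201 → 51 bp
  202–211 → 10 bp
Sorted largest to smallest: 150, 51, 10 bp.

150, 51, 10 bp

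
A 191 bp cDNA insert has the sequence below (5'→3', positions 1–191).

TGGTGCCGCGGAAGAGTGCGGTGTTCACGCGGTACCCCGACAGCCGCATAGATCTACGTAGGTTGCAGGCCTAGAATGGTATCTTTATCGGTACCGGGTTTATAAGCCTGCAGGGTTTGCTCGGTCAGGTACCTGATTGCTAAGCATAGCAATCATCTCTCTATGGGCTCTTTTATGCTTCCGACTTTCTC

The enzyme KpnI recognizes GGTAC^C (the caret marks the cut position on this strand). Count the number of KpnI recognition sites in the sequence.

GGTACC occurs starting at positions 31, 90, 128.
KpnI cuts at 3 sites.

3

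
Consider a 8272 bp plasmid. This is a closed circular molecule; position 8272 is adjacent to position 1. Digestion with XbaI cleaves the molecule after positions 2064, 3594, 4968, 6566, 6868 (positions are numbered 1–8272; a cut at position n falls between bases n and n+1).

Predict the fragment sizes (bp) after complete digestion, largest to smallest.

3468, 1598, 1530, 1374, 302 bp

Circular molecule, 5 cuts → 5 fragments:
  3594 − 2064 = 1530 bp
  4968 − 3594 = 1374 bp
  6566 − 4968 = 1598 bp
  6868 − 6566 = 302 bp
  wrap: 8272 − 6868 + 2064 = 3468 bp
Sorted largest to smallest: 3468, 1598, 1530, 1374, 302 bp.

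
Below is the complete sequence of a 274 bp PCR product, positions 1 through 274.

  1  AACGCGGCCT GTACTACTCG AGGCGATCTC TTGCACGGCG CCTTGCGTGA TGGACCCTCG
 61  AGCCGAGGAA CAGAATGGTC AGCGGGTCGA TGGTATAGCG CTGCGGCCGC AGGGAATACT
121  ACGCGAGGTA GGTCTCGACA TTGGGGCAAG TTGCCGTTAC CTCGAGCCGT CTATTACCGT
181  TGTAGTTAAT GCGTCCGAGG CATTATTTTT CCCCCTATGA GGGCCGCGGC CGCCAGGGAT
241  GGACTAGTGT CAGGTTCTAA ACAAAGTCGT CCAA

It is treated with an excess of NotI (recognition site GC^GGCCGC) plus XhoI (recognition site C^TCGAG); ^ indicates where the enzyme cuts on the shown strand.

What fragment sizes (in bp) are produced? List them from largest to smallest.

66, 57, 47, 47, 40, 17 bp

NotI sites (GCGGCCGC) start at positions 103, 226.
NotI cuts after base 2 of each site, so after positions 104, 227.
XhoI sites (CTCGAG) start at positions 17, 57, 161.
XhoI cuts after the first base of each site, so after positions 17, 57, 161.
Combined cut positions: 17, 57, 104, 161, 227.
Linear molecule, 5 cuts → 6 fragments:
  1–17 → 17 bp
  18–57 → 40 bp
  58–104 → 47 bp
  105–161 → 57 bp
  162–227 → 66 bp
  228–274 → 47 bp
Sorted largest to smallest: 66, 57, 47, 47, 40, 17 bp.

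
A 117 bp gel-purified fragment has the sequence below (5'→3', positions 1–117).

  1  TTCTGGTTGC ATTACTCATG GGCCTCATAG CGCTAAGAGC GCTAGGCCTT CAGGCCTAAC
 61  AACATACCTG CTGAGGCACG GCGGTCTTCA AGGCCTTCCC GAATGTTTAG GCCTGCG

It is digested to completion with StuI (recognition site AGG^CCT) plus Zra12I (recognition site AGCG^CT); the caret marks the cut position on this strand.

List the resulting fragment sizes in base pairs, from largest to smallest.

39, 32, 18, 9, 8, 6, 5 bp

StuI sites (AGGCCT) start at positions 44, 52, 91, 109.
StuI cuts after base 3 of each site, so after positions 46, 54, 93, 111.
Zra12I sites (AGCGCT) start at positions 29, 38.
Zra12I cuts after base 4 of each site, so after positions 32, 41.
Combined cut positions: 32, 41, 46, 54, 93, 111.
Linear molecule, 6 cuts → 7 fragments:
  1–32 → 32 bp
  33–41 → 9 bp
  42–46 → 5 bp
  47–54 → 8 bp
  55–93 → 39 bp
  94–111 → 18 bp
  112–117 → 6 bp
Sorted largest to smallest: 39, 32, 18, 9, 8, 6, 5 bp.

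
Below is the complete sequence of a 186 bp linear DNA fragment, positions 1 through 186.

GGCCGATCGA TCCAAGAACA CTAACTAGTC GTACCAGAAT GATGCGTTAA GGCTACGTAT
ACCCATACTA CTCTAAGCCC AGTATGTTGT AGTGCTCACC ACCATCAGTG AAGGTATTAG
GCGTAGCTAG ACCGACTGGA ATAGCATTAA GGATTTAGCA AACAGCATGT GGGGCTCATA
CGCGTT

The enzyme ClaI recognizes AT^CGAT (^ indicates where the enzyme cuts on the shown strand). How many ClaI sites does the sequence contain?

1

ATCGAT occurs starting at position 6.
ClaI cuts at 1 site.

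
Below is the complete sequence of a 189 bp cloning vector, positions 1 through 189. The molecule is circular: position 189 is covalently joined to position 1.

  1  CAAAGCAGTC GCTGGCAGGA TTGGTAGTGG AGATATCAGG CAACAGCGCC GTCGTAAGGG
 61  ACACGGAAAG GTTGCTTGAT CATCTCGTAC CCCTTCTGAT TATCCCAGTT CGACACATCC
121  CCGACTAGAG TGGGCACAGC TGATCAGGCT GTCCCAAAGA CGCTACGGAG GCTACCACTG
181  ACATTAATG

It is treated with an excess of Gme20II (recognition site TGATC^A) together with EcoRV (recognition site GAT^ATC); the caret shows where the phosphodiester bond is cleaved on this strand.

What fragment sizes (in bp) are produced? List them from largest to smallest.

78, 64, 47 bp

Gme20II sites (TGATCA) start at positions 77, 141.
Gme20II cuts after base 5 of each site (before the last base), so after positions 81, 145.
The EcoRV site (GATATC) starts at position 32.
EcoRV cuts after base 3 of each site, so after position 34.
Combined cut positions: 34, 81, 145.
Circular molecule, 3 cuts → 3 fragments:
  35–81 → 47 bp
  82–145 → 64 bp
  146–189 then 1–34 → 44 + 34 = 78 bp
Sorted largest to smallest: 78, 64, 47 bp.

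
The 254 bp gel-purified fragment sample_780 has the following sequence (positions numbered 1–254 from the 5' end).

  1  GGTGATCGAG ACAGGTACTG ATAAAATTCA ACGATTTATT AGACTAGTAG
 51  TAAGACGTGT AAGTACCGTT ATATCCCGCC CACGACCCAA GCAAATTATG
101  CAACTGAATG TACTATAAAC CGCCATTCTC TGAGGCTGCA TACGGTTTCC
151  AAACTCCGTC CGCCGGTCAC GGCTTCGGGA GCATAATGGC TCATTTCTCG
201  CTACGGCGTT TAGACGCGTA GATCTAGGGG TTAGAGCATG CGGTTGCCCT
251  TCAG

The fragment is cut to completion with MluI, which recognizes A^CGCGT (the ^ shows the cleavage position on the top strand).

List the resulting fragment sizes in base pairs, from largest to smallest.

The MluI site (ACGCGT) starts at position 214.
MluI cuts after the first base of each site, so after position 214.
Linear molecule, 1 cut → 2 fragments:
  1–214 → 214 bp
  215–254 → 40 bp
Sorted largest to smallest: 214, 40 bp.

214, 40 bp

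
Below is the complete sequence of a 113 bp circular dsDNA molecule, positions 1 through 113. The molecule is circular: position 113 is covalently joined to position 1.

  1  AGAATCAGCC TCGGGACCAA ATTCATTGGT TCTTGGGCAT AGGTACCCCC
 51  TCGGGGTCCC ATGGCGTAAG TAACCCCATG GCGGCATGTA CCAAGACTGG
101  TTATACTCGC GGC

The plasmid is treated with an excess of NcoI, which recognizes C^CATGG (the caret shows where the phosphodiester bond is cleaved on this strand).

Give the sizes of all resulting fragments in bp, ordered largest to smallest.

96, 17 bp

NcoI sites (CCATGG) start at positions 59, 76.
NcoI cuts after the first base of each site, so after positions 59, 76.
Circular molecule, 2 cuts → 2 fragments:
  60–76 → 17 bp
  77–113 then 1–59 → 37 + 59 = 96 bp
Sorted largest to smallest: 96, 17 bp.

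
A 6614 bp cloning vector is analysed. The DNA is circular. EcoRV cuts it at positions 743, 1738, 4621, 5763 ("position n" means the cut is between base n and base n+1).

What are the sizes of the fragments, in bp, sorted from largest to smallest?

2883, 1594, 1142, 995 bp

Circular molecule, 4 cuts → 4 fragments:
  1738 − 743 = 995 bp
  4621 − 1738 = 2883 bp
  5763 − 4621 = 1142 bp
  wrap: 6614 − 5763 + 743 = 1594 bp
Sorted largest to smallest: 2883, 1594, 1142, 995 bp.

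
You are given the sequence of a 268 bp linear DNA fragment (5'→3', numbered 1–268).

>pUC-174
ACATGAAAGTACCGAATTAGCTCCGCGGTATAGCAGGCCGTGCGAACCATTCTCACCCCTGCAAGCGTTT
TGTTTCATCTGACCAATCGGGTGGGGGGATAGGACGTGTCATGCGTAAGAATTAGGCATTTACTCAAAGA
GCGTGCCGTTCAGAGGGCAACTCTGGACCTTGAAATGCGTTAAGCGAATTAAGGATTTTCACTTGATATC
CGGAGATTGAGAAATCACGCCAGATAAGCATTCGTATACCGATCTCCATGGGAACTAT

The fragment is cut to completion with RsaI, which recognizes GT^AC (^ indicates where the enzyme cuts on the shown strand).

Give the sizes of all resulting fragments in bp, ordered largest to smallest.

258, 10 bp

The RsaI site (GTAC) starts at position 9.
RsaI cuts after base 2 of each site, so after position 10.
Linear molecule, 1 cut → 2 fragments:
  1–10 → 10 bp
  11–268 → 258 bp
Sorted largest to smallest: 258, 10 bp.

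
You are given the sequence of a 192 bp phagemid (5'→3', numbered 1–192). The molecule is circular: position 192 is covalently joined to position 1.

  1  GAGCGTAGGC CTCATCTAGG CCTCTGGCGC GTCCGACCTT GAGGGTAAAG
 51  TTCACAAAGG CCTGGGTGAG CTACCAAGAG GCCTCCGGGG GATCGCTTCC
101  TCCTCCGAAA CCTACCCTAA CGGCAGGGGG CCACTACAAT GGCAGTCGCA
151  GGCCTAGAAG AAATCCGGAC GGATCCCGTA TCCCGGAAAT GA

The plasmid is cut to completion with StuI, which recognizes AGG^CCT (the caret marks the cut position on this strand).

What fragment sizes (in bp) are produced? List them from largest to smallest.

71, 49, 40, 21, 11 bp

StuI sites (AGGCCT) start at positions 7, 18, 58, 79, 150.
StuI cuts after base 3 of each site, so after positions 9, 20, 60, 81, 152.
Circular molecule, 5 cuts → 5 fragments:
  10–20 → 11 bp
  21–60 → 40 bp
  61–81 → 21 bp
  82–152 → 71 bp
  153–192 then 1–9 → 40 + 9 = 49 bp
Sorted largest to smallest: 71, 49, 40, 21, 11 bp.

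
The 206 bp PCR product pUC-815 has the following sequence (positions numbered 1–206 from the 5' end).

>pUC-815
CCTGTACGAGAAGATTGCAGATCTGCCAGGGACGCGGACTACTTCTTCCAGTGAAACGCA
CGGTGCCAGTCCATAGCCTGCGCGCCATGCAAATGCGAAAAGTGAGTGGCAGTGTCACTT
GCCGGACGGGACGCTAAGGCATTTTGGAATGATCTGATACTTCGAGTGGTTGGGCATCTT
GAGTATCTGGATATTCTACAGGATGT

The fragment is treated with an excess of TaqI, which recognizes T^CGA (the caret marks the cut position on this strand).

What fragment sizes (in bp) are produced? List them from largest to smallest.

The TaqI site (TCGA) starts at position 162.
TaqI cuts after the first base of each site, so after position 162.
Linear molecule, 1 cut → 2 fragments:
  1–162 → 162 bp
  163–206 → 44 bp
Sorted largest to smallest: 162, 44 bp.

162, 44 bp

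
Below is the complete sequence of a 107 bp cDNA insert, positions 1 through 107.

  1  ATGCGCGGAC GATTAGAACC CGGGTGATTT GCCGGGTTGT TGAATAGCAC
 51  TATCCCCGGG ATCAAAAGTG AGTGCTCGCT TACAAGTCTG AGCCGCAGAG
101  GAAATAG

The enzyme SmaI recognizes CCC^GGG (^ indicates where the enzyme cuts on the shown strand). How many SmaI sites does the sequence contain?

CCCGGG occurs starting at positions 19, 55.
SmaI cuts at 2 sites.

2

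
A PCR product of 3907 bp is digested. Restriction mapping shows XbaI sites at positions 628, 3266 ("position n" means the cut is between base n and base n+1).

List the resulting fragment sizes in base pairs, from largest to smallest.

2638, 641, 628 bp

Linear molecule, 2 cuts → 3 fragments:
  628 − 0 = 628 bp
  3266 − 628 = 2638 bp
  3907 − 3266 = 641 bp
Sorted largest to smallest: 2638, 641, 628 bp.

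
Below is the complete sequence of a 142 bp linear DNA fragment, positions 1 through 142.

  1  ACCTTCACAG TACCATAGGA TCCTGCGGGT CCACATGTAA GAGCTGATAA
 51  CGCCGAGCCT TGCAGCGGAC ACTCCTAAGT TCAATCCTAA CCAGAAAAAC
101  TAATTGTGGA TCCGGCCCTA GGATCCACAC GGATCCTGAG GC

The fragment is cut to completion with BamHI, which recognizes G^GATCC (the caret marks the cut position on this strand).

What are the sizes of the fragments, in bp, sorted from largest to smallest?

BamHI sites (GGATCC) start at positions 18, 108, 121, 131.
BamHI cuts after the first base of each site, so after positions 18, 108, 121, 131.
Linear molecule, 4 cuts → 5 fragments:
  1–18 → 18 bp
  19–108 → 90 bp
  109–121 → 13 bp
  122–131 → 10 bp
  132–142 → 11 bp
Sorted largest to smallest: 90, 18, 13, 11, 10 bp.

90, 18, 13, 11, 10 bp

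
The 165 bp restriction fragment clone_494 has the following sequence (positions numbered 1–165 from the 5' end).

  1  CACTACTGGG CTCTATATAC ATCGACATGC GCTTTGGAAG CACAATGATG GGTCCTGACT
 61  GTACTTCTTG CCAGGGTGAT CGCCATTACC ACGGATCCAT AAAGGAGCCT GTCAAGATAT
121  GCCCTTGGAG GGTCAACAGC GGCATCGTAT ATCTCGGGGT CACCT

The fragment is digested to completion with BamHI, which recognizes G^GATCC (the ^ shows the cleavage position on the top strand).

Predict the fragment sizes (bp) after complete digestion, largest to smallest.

93, 72 bp

The BamHI site (GGATCC) starts at position 93.
BamHI cuts after the first base of each site, so after position 93.
Linear molecule, 1 cut → 2 fragments:
  1–93 → 93 bp
  94–165 → 72 bp
Sorted largest to smallest: 93, 72 bp.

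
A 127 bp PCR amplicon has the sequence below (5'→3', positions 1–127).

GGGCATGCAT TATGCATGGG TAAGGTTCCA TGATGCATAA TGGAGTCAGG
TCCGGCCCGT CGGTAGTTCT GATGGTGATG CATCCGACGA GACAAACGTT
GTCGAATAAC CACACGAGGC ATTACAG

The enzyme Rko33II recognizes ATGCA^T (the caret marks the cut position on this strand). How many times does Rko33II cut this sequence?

4

ATGCAT occurs starting at positions 5, 12, 33, 78.
Rko33II cuts at 4 sites.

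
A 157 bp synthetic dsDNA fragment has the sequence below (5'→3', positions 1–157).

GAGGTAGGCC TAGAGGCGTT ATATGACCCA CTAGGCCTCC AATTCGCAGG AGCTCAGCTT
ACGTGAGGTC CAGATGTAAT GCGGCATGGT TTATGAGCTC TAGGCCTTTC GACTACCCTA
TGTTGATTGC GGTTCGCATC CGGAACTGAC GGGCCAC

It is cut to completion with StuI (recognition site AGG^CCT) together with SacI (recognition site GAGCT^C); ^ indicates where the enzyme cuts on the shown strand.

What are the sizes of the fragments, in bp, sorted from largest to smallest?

53, 45, 27, 19, 8, 5 bp

StuI sites (AGGCCT) start at positions 6, 33, 102.
StuI cuts after base 3 of each site, so after positions 8, 35, 104.
SacI sites (GAGCTC) start at positions 50, 95.
SacI cuts after base 5 of each site (before the last base), so after positions 54, 99.
Combined cut positions: 8, 35, 54, 99, 104.
Linear molecule, 5 cuts → 6 fragments:
  1–8 → 8 bp
  9–35 → 27 bp
  36–54 → 19 bp
  55–99 → 45 bp
  100–104 → 5 bp
  105–157 → 53 bp
Sorted largest to smallest: 53, 45, 27, 19, 8, 5 bp.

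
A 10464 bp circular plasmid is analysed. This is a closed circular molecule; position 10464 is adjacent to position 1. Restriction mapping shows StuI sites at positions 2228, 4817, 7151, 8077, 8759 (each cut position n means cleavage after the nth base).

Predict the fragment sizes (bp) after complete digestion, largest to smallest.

3933, 2589, 2334, 926, 682 bp

Circular molecule, 5 cuts → 5 fragments:
  4817 − 2228 = 2589 bp
  7151 − 4817 = 2334 bp
  8077 − 7151 = 926 bp
  8759 − 8077 = 682 bp
  wrap: 10464 − 8759 + 2228 = 3933 bp
Sorted largest to smallest: 3933, 2589, 2334, 926, 682 bp.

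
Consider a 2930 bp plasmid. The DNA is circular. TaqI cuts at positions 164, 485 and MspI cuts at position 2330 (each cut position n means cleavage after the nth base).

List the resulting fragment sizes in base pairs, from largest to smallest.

1845, 764, 321 bp

Combined cut positions (sorted): 164, 485, 2330.
Circular molecule, 3 cuts → 3 fragments:
  485 − 164 = 321 bp
  2330 − 485 = 1845 bp
  wrap: 2930 − 2330 + 164 = 764 bp
Sorted largest to smallest: 1845, 764, 321 bp.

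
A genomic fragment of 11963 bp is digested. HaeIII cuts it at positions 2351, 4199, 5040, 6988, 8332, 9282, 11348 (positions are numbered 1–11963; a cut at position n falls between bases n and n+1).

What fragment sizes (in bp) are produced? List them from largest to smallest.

2351, 2066, 1948, 1848, 1344, 950, 841, 615 bp

Linear molecule, 7 cuts → 8 fragments:
  2351 − 0 = 2351 bp
  4199 − 2351 = 1848 bp
  5040 − 4199 = 841 bp
  6988 − 5040 = 1948 bp
  8332 − 6988 = 1344 bp
  9282 − 8332 = 950 bp
  11348 − 9282 = 2066 bp
  11963 − 11348 = 615 bp
Sorted largest to smallest: 2351, 2066, 1948, 1848, 1344, 950, 841, 615 bp.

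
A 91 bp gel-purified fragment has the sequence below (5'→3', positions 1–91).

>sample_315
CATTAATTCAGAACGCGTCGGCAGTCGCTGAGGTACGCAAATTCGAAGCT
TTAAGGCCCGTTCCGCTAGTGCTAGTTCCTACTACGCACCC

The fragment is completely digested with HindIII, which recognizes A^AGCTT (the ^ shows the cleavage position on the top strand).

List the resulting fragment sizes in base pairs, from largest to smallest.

46, 45 bp

The HindIII site (AAGCTT) starts at position 46.
HindIII cuts after the first base of each site, so after position 46.
Linear molecule, 1 cut → 2 fragments:
  1–46 → 46 bp
  47–91 → 45 bp
Sorted largest to smallest: 46, 45 bp.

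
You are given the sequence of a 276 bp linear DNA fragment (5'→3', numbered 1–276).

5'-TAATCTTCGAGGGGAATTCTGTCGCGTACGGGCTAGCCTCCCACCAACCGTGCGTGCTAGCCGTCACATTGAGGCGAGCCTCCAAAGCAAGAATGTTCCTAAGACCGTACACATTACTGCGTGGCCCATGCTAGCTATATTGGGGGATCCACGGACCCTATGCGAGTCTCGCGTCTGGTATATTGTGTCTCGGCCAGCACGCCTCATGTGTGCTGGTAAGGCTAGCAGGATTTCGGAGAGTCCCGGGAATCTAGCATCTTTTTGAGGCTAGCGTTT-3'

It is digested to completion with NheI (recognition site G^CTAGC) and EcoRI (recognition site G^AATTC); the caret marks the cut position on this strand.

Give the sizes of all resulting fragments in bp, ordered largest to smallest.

91, 74, 46, 24, 18, 14, 9 bp

NheI sites (GCTAGC) start at positions 32, 56, 130, 221, 267.
NheI cuts after the first base of each site, so after positions 32, 56, 130, 221, 267.
The EcoRI site (GAATTC) starts at position 14.
EcoRI cuts after the first base of each site, so after position 14.
Combined cut positions: 14, 32, 56, 130, 221, 267.
Linear molecule, 6 cuts → 7 fragments:
  1–14 → 14 bp
  15–32 → 18 bp
  33–56 → 24 bp
  57–130 → 74 bp
  131–221 → 91 bp
  222–267 → 46 bp
  268–276 → 9 bp
Sorted largest to smallest: 91, 74, 46, 24, 18, 14, 9 bp.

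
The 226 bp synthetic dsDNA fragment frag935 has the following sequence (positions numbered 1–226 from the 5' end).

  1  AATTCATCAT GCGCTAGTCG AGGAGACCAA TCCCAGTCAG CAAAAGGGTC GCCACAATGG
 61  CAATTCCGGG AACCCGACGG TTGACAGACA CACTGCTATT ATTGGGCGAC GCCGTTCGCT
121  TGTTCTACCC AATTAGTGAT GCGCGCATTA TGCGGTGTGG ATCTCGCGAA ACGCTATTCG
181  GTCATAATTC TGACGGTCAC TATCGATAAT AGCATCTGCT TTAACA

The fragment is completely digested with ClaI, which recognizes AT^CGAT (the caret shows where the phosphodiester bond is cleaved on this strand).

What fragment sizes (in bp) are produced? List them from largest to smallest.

The ClaI site (ATCGAT) starts at position 202.
ClaI cuts after base 2 of each site, so after position 203.
Linear molecule, 1 cut → 2 fragments:
  1–203 → 203 bp
  204–226 → 23 bp
Sorted largest to smallest: 203, 23 bp.

203, 23 bp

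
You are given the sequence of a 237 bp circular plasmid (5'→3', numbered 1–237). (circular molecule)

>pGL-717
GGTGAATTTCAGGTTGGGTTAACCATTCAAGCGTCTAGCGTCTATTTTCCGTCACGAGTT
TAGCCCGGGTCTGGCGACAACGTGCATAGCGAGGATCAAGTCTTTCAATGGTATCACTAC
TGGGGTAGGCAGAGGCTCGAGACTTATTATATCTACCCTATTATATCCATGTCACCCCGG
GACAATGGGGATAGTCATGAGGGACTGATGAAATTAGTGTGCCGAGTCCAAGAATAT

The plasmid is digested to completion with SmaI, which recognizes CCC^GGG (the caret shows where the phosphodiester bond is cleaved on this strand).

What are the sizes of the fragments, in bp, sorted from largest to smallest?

SmaI sites (CCCGGG) start at positions 64, 176.
SmaI cuts after base 3 of each site, so after positions 66, 178.
Circular molecule, 2 cuts → 2 fragments:
  67–178 → 112 bp
  179–237 then 1–66 → 59 + 66 = 125 bp
Sorted largest to smallest: 125, 112 bp.

125, 112 bp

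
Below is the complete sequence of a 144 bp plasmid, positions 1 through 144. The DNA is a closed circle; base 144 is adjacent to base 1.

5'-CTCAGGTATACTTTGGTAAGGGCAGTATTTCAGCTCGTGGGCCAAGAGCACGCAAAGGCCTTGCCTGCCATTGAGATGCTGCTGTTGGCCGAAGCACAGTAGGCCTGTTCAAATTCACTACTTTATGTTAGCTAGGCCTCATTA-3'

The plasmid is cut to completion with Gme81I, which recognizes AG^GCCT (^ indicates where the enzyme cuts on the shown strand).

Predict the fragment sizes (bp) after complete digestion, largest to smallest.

Gme81I sites (AGGCCT) start at positions 56, 101, 134.
Gme81I cuts after base 2 of each site, so after positions 57, 102, 135.
Circular molecule, 3 cuts → 3 fragments:
  58–102 → 45 bp
  103–135 → 33 bp
  136–144 then 1–57 → 9 + 57 = 66 bp
Sorted largest to smallest: 66, 45, 33 bp.

66, 45, 33 bp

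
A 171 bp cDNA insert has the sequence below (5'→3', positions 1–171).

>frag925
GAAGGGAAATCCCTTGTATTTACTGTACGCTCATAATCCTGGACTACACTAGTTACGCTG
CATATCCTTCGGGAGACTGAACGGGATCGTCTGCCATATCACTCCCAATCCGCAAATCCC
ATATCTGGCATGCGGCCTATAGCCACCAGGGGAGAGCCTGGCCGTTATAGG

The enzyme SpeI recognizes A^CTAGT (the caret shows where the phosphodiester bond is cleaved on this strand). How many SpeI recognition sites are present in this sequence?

ACTAGT occurs starting at position 48.
SpeI cuts at 1 site.

1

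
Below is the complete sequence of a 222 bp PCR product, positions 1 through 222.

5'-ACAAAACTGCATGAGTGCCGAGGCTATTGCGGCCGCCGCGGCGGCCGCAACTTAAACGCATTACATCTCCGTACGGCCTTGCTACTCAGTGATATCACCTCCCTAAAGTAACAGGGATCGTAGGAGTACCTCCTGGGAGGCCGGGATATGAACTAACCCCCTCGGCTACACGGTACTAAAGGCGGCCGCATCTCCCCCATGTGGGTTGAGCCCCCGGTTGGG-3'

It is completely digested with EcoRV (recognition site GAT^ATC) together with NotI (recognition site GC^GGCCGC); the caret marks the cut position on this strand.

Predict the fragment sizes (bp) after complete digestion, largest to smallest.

90, 51, 39, 30, 12 bp

The EcoRV site (GATATC) starts at position 91.
EcoRV cuts after base 3 of each site, so after position 93.
NotI sites (GCGGCCGC) start at positions 29, 41, 182.
NotI cuts after base 2 of each site, so after positions 30, 42, 183.
Combined cut positions: 30, 42, 93, 183.
Linear molecule, 4 cuts → 5 fragments:
  1–30 → 30 bp
  31–42 → 12 bp
  43–93 → 51 bp
  94–183 → 90 bp
  184–222 → 39 bp
Sorted largest to smallest: 90, 51, 39, 30, 12 bp.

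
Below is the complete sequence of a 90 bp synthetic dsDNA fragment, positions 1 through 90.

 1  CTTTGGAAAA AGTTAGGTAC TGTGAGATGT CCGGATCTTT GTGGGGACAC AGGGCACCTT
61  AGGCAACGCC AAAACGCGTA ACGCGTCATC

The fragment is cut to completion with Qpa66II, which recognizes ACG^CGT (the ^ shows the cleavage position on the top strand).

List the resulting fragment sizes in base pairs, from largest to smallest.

76, 7, 7 bp

Qpa66II sites (ACGCGT) start at positions 74, 81.
Qpa66II cuts after base 3 of each site, so after positions 76, 83.
Linear molecule, 2 cuts → 3 fragments:
  1–76 → 76 bp
  77–83 → 7 bp
  84–90 → 7 bp
Sorted largest to smallest: 76, 7, 7 bp.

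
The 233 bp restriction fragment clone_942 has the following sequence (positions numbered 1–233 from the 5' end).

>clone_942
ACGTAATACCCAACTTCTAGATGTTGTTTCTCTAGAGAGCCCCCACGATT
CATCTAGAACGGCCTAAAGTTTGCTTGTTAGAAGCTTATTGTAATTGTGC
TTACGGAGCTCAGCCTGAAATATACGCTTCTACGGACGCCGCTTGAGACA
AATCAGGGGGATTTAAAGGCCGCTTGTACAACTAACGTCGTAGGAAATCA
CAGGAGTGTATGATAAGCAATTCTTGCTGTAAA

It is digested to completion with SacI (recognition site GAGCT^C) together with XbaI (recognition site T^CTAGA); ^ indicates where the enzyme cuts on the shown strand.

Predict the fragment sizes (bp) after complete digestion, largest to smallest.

123, 57, 22, 16, 15 bp

The SacI site (GAGCTC) starts at position 106.
SacI cuts after base 5 of each site (before the last base), so after position 110.
XbaI sites (TCTAGA) start at positions 16, 31, 53.
XbaI cuts after the first base of each site, so after positions 16, 31, 53.
Combined cut positions: 16, 31, 53, 110.
Linear molecule, 4 cuts → 5 fragments:
  1–16 → 16 bp
  17–31 → 15 bp
  32–53 → 22 bp
  54–110 → 57 bp
  111–233 → 123 bp
Sorted largest to smallest: 123, 57, 22, 16, 15 bp.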